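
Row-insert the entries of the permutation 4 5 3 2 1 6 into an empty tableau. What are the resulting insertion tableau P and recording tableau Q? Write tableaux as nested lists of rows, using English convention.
P = [[1, 5, 6], [2], [3], [4]], Q = [[1, 2, 6], [3], [4], [5]]

Insert each entry of the permutation into P by Schensted row insertion, recording in Q the position of each new cell.

Insert 4: appended to row 1. P = [[4]].
Insert 5: appended to row 1. P = [[4, 5]].
Insert 3: 3 bumps 4 from row 1; 4 starts row 2. P = [[3, 5], [4]].
Insert 2: 2 bumps 3 from row 1; 3 bumps 4 from row 2; 4 starts row 3. P = [[2, 5], [3], [4]].
Insert 1: 1 bumps 2 from row 1; 2 bumps 3 from row 2; 3 bumps 4 from row 3; 4 starts row 4. P = [[1, 5], [2], [3], [4]].
Insert 6: appended to row 1. P = [[1, 5, 6], [2], [3], [4]].

So P = [[1, 5, 6], [2], [3], [4]], Q = [[1, 2, 6], [3], [4], [5]].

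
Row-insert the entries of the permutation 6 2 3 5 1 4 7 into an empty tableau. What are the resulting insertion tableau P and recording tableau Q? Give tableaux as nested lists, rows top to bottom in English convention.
Insert each entry of the permutation into P by Schensted row insertion, recording in Q the position of each new cell.

Insert 6: appended to row 1. P = [[6]], Q = [[1]].
Insert 2: 2 bumps 6 from row 1; 6 starts row 2. P = [[2], [6]], Q = [[1], [2]].
Insert 3: appended to row 1. P = [[2, 3], [6]], Q = [[1, 3], [2]].
Insert 5: appended to row 1. P = [[2, 3, 5], [6]], Q = [[1, 3, 4], [2]].
Insert 1: 1 bumps 2 from row 1; 2 bumps 6 from row 2; 6 starts row 3. P = [[1, 3, 5], [2], [6]], Q = [[1, 3, 4], [2], [5]].
Insert 4: 4 bumps 5 from row 1; 5 appends to row 2. P = [[1, 3, 4], [2, 5], [6]], Q = [[1, 3, 4], [2, 6], [5]].
Insert 7: appended to row 1. P = [[1, 3, 4, 7], [2, 5], [6]], Q = [[1, 3, 4, 7], [2, 6], [5]].

So P = [[1, 3, 4, 7], [2, 5], [6]], Q = [[1, 3, 4, 7], [2, 6], [5]].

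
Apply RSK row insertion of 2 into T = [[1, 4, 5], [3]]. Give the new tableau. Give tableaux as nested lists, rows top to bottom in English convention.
In row 1, 2 replaces 4 (the leftmost entry greater than 2); 4 is bumped to row 2. 4 is appended to row 2. The new tableau is [[1, 2, 5], [3, 4]].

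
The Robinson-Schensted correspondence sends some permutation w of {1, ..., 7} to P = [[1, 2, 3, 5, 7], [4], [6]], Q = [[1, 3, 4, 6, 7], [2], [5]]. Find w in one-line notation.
Reverse RSK: for i = n, n-1, ..., 1, locate i in Q, remove the corresponding corner cell from P, and reverse-bump its entry up through P; the value ejected from row 1 is w(i).

So w = 6 1 2 4 3 5 7.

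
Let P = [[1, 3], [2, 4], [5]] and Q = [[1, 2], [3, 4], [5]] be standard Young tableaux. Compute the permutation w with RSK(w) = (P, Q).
2 5 1 4 3

Reverse RSK: for i = n, n-1, ..., 1, locate i in Q, remove the corresponding corner cell from P, and reverse-bump its entry up through P; the value ejected from row 1 is w(i).

So w = 2 5 1 4 3.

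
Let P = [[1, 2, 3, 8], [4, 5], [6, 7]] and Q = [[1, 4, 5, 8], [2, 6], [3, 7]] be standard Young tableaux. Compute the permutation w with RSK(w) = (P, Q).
6 4 1 2 7 5 3 8

Reverse the RSK construction: for i from n down to 1, find the cell of Q containing i, remove the entry at that cell from P, and reverse-bump it up through P; the value ejected from row 1 is w(i).

Step i=8: Q has 8 at row 1, column 4; remove that cell from P, ejecting 8. So w(8) = 8. P is now [[1, 2, 3], [4, 5], [6, 7]].
Step i=7: Q has 7 at row 3, column 2; remove 7 from row 3 of P and reverse-bump: 7 enters row 2 and ejects 5; 5 enters row 1 and ejects 3. So w(7) = 3. P is now [[1, 2, 5], [4, 7], [6]].
Step i=6: Q has 6 at row 2, column 2; remove 7 from row 2 of P and reverse-bump: 7 enters row 1 and ejects 5. So w(6) = 5. P is now [[1, 2, 7], [4], [6]].
Step i=5: Q has 5 at row 1, column 3; remove that cell from P, ejecting 7. So w(5) = 7. P is now [[1, 2], [4], [6]].
Step i=4: Q has 4 at row 1, column 2; remove that cell from P, ejecting 2. So w(4) = 2. P is now [[1], [4], [6]].
Step i=3: Q has 3 at row 3, column 1; remove 6 from row 3 of P and reverse-bump: 6 enters row 2 and ejects 4; 4 enters row 1 and ejects 1. So w(3) = 1. P is now [[4], [6]].
Step i=2: Q has 2 at row 2, column 1; remove 6 from row 2 of P and reverse-bump: 6 enters row 1 and ejects 4. So w(2) = 4. P is now [[6]].
Step i=1: Q has 1 at row 1, column 1; remove that cell from P, ejecting 6. So w(1) = 6. P is now [].

So w = 6 4 1 2 7 5 3 8.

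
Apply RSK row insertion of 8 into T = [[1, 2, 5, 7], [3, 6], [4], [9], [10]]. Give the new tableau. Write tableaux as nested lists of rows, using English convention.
8 is larger than every entry of row 1, so it is appended to row 1. The new tableau is [[1, 2, 5, 7, 8], [3, 6], [4], [9], [10]].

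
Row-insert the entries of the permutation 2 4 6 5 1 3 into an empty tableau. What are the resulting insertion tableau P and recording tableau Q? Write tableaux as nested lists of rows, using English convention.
Insert each entry of the permutation into P by Schensted row insertion, recording in Q the position of each new cell.

After inserting 2: P = [[2]].
After inserting 4: P = [[2, 4]].
After inserting 6: P = [[2, 4, 6]].
After inserting 5: P = [[2, 4, 5], [6]].
After inserting 1: P = [[1, 4, 5], [2], [6]].
After inserting 3: P = [[1, 3, 5], [2, 4], [6]].

So P = [[1, 3, 5], [2, 4], [6]], Q = [[1, 2, 3], [4, 6], [5]].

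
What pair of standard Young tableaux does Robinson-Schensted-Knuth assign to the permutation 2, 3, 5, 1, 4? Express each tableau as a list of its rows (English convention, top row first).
Insert each entry of the permutation into P by Schensted row insertion, recording in Q the position of each new cell.

Insert 2: appended to row 1. P = [[2]].
Insert 3: appended to row 1. P = [[2, 3]].
Insert 5: appended to row 1. P = [[2, 3, 5]].
Insert 1: 1 bumps 2 from row 1; 2 starts row 2. P = [[1, 3, 5], [2]].
Insert 4: 4 bumps 5 from row 1; 5 appends to row 2. P = [[1, 3, 4], [2, 5]].

So P = [[1, 3, 4], [2, 5]], Q = [[1, 2, 3], [4, 5]].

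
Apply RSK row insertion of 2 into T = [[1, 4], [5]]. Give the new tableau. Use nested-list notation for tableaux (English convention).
[[1, 2], [4], [5]]

In row 1, 2 replaces 4 (the leftmost entry greater than 2); 4 is bumped to row 2. In row 2, 4 replaces 5 (the leftmost entry greater than 4); 5 is bumped to row 3. 5 starts a new row 3. The new tableau is [[1, 2], [4], [5]].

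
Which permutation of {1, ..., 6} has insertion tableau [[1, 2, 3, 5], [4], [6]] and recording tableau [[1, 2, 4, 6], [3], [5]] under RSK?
1 6 2 4 3 5

Reverse RSK: for i = n, n-1, ..., 1, locate i in Q, remove the corresponding corner cell from P, and reverse-bump its entry up through P; the value ejected from row 1 is w(i).

So w = 1 6 2 4 3 5.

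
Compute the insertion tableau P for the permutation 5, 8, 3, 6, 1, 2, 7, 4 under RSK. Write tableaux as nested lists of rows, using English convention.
Insert 5: appended to row 1. P = [[5]].
Insert 8: appended to row 1. P = [[5, 8]].
Insert 3: 3 bumps 5 from row 1; 5 starts row 2. P = [[3, 8], [5]].
Insert 6: 6 bumps 8 from row 1; 8 appends to row 2. P = [[3, 6], [5, 8]].
Insert 1: 1 bumps 3 from row 1; 3 bumps 5 from row 2; 5 starts row 3. P = [[1, 6], [3, 8], [5]].
Insert 2: 2 bumps 6 from row 1; 6 bumps 8 from row 2; 8 appends to row 3. P = [[1, 2], [3, 6], [5, 8]].
Insert 7: appended to row 1. P = [[1, 2, 7], [3, 6], [5, 8]].
Insert 4: 4 bumps 7 from row 1; 7 appends to row 2. P = [[1, 2, 4], [3, 6, 7], [5, 8]].

So P = [[1, 2, 4], [3, 6, 7], [5, 8]].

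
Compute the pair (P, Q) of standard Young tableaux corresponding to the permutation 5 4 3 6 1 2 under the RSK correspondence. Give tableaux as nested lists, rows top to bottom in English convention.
P = [[1, 2], [3, 6], [4], [5]], Q = [[1, 4], [2, 6], [3], [5]]

Insert each entry of the permutation into P by Schensted row insertion, recording in Q the position of each new cell.

Insert 5: appended to row 1. P = [[5]].
Insert 4: 4 bumps 5 from row 1; 5 starts row 2. P = [[4], [5]].
Insert 3: 3 bumps 4 from row 1; 4 bumps 5 from row 2; 5 starts row 3. P = [[3], [4], [5]].
Insert 6: appended to row 1. P = [[3, 6], [4], [5]].
Insert 1: 1 bumps 3 from row 1; 3 bumps 4 from row 2; 4 bumps 5 from row 3; 5 starts row 4. P = [[1, 6], [3], [4], [5]].
Insert 2: 2 bumps 6 from row 1; 6 appends to row 2. P = [[1, 2], [3, 6], [4], [5]].

So P = [[1, 2], [3, 6], [4], [5]], Q = [[1, 4], [2, 6], [3], [5]].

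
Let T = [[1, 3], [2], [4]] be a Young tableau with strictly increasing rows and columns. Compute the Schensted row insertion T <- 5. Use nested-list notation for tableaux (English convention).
[[1, 3, 5], [2], [4]]

5 is larger than every entry of row 1, so it is appended to row 1. The new tableau is [[1, 3, 5], [2], [4]].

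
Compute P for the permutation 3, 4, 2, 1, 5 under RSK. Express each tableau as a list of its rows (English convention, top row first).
After inserting 3: P = [[3]].
After inserting 4: P = [[3, 4]].
After inserting 2: P = [[2, 4], [3]].
After inserting 1: P = [[1, 4], [2], [3]].
After inserting 5: P = [[1, 4, 5], [2], [3]].

So P = [[1, 4, 5], [2], [3]].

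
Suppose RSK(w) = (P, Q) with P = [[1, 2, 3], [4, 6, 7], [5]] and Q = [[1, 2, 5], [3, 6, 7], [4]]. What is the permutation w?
5 6 4 1 7 2 3

Reverse the RSK construction: for i from n down to 1, find the cell of Q containing i, remove the entry at that cell from P, and reverse-bump it up through P; the value ejected from row 1 is w(i).

Step i=7: Q has 7 at row 2, column 3; remove 7 from row 2 of P and reverse-bump: 7 enters row 1 and ejects 3. So w(7) = 3. P is now [[1, 2, 7], [4, 6], [5]].
Step i=6: Q has 6 at row 2, column 2; remove 6 from row 2 of P and reverse-bump: 6 enters row 1 and ejects 2. So w(6) = 2. P is now [[1, 6, 7], [4], [5]].
Step i=5: Q has 5 at row 1, column 3; remove that cell from P, ejecting 7. So w(5) = 7. P is now [[1, 6], [4], [5]].
Step i=4: Q has 4 at row 3, column 1; remove 5 from row 3 of P and reverse-bump: 5 enters row 2 and ejects 4; 4 enters row 1 and ejects 1. So w(4) = 1. P is now [[4, 6], [5]].
Step i=3: Q has 3 at row 2, column 1; remove 5 from row 2 of P and reverse-bump: 5 enters row 1 and ejects 4. So w(3) = 4. P is now [[5, 6]].
Step i=2: Q has 2 at row 1, column 2; remove that cell from P, ejecting 6. So w(2) = 6. P is now [[5]].
Step i=1: Q has 1 at row 1, column 1; remove that cell from P, ejecting 5. So w(1) = 5. P is now [].

So w = 5 6 4 1 7 2 3.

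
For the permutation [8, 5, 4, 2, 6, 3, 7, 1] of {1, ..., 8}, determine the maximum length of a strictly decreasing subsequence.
5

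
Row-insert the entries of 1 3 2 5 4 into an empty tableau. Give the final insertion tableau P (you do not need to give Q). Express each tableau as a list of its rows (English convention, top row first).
Insert 1: appended to row 1. P = [[1]].
Insert 3: appended to row 1. P = [[1, 3]].
Insert 2: 2 bumps 3 from row 1; 3 starts row 2. P = [[1, 2], [3]].
Insert 5: appended to row 1. P = [[1, 2, 5], [3]].
Insert 4: 4 bumps 5 from row 1; 5 appends to row 2. P = [[1, 2, 4], [3, 5]].

So P = [[1, 2, 4], [3, 5]].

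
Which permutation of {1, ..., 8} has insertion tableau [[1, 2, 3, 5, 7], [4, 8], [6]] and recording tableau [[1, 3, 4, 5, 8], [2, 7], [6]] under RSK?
6 1 2 4 8 3 5 7

Reverse the RSK construction: for i from n down to 1, find the cell of Q containing i, remove the entry at that cell from P, and reverse-bump it up through P; the value ejected from row 1 is w(i).

Step i=8: Q has 8 at row 1, column 5; remove that cell from P, ejecting 7. So w(8) = 7. P is now [[1, 2, 3, 5], [4, 8], [6]].
Step i=7: Q has 7 at row 2, column 2; remove 8 from row 2 of P and reverse-bump: 8 enters row 1 and ejects 5. So w(7) = 5. P is now [[1, 2, 3, 8], [4], [6]].
Step i=6: Q has 6 at row 3, column 1; remove 6 from row 3 of P and reverse-bump: 6 enters row 2 and ejects 4; 4 enters row 1 and ejects 3. So w(6) = 3. P is now [[1, 2, 4, 8], [6]].
Step i=5: Q has 5 at row 1, column 4; remove that cell from P, ejecting 8. So w(5) = 8. P is now [[1, 2, 4], [6]].
Step i=4: Q has 4 at row 1, column 3; remove that cell from P, ejecting 4. So w(4) = 4. P is now [[1, 2], [6]].
Step i=3: Q has 3 at row 1, column 2; remove that cell from P, ejecting 2. So w(3) = 2. P is now [[1], [6]].
Step i=2: Q has 2 at row 2, column 1; remove 6 from row 2 of P and reverse-bump: 6 enters row 1 and ejects 1. So w(2) = 1. P is now [[6]].
Step i=1: Q has 1 at row 1, column 1; remove that cell from P, ejecting 6. So w(1) = 6. P is now [].

So w = 6 1 2 4 8 3 5 7.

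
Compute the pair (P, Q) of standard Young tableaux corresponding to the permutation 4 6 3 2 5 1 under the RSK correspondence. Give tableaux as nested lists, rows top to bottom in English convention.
Insert each entry of the permutation into P by Schensted row insertion, recording in Q the position of each new cell.

Insert 4: appended to row 1. P = [[4]], Q = [[1]].
Insert 6: appended to row 1. P = [[4, 6]], Q = [[1, 2]].
Insert 3: 3 bumps 4 from row 1; 4 starts row 2. P = [[3, 6], [4]], Q = [[1, 2], [3]].
Insert 2: 2 bumps 3 from row 1; 3 bumps 4 from row 2; 4 starts row 3. P = [[2, 6], [3], [4]], Q = [[1, 2], [3], [4]].
Insert 5: 5 bumps 6 from row 1; 6 appends to row 2. P = [[2, 5], [3, 6], [4]], Q = [[1, 2], [3, 5], [4]].
Insert 1: 1 bumps 2 from row 1; 2 bumps 3 from row 2; 3 bumps 4 from row 3; 4 starts row 4. P = [[1, 5], [2, 6], [3], [4]], Q = [[1, 2], [3, 5], [4], [6]].

So P = [[1, 5], [2, 6], [3], [4]], Q = [[1, 2], [3, 5], [4], [6]].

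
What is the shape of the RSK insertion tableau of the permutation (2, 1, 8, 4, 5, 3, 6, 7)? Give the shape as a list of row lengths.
Row-insert each entry into an empty tableau.

After inserting 2: P = [[2]].
After inserting 1: P = [[1], [2]].
After inserting 8: P = [[1, 8], [2]].
After inserting 4: P = [[1, 4], [2, 8]].
After inserting 5: P = [[1, 4, 5], [2, 8]].
After inserting 3: P = [[1, 3, 5], [2, 4], [8]].
After inserting 6: P = [[1, 3, 5, 6], [2, 4], [8]].
After inserting 7: P = [[1, 3, 5, 6, 7], [2, 4], [8]].

The final insertion tableau P = [[1, 3, 5, 6, 7], [2, 4], [8]] has shape [5, 2, 1].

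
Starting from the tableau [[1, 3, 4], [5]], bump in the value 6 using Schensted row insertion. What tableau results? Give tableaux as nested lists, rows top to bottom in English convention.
6 is larger than every entry of row 1, so it is appended to row 1. The new tableau is [[1, 3, 4, 6], [5]].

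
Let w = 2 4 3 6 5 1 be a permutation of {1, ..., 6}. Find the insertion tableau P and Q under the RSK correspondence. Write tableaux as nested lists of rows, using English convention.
P = [[1, 3, 5], [2, 6], [4]], Q = [[1, 2, 4], [3, 5], [6]]

Insert each entry of the permutation into P by Schensted row insertion, recording in Q the position of each new cell.

Insert 2: appended to row 1. P = [[2]].
Insert 4: appended to row 1. P = [[2, 4]].
Insert 3: 3 bumps 4 from row 1; 4 starts row 2. P = [[2, 3], [4]].
Insert 6: appended to row 1. P = [[2, 3, 6], [4]].
Insert 5: 5 bumps 6 from row 1; 6 appends to row 2. P = [[2, 3, 5], [4, 6]].
Insert 1: 1 bumps 2 from row 1; 2 bumps 4 from row 2; 4 starts row 3. P = [[1, 3, 5], [2, 6], [4]].

So P = [[1, 3, 5], [2, 6], [4]], Q = [[1, 2, 4], [3, 5], [6]].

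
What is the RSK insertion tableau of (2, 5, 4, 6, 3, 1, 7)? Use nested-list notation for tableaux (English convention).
P = [[1, 3, 6, 7], [2], [4], [5]]

Insert 2: appended to row 1. P = [[2]].
Insert 5: appended to row 1. P = [[2, 5]].
Insert 4: 4 bumps 5 from row 1; 5 starts row 2. P = [[2, 4], [5]].
Insert 6: appended to row 1. P = [[2, 4, 6], [5]].
Insert 3: 3 bumps 4 from row 1; 4 bumps 5 from row 2; 5 starts row 3. P = [[2, 3, 6], [4], [5]].
Insert 1: 1 bumps 2 from row 1; 2 bumps 4 from row 2; 4 bumps 5 from row 3; 5 starts row 4. P = [[1, 3, 6], [2], [4], [5]].
Insert 7: appended to row 1. P = [[1, 3, 6, 7], [2], [4], [5]].

So P = [[1, 3, 6, 7], [2], [4], [5]].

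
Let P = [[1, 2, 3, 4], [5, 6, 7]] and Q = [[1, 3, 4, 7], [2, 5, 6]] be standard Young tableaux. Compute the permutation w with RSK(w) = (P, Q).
5 1 6 7 2 3 4

Reverse RSK: for i = n, n-1, ..., 1, locate i in Q, remove the corresponding corner cell from P, and reverse-bump its entry up through P; the value ejected from row 1 is w(i).

So w = 5 1 6 7 2 3 4.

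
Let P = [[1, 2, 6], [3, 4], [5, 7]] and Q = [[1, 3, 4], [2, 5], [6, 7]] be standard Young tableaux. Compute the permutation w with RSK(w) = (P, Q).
5 3 4 7 6 1 2

Reverse the RSK construction: for i from n down to 1, find the cell of Q containing i, remove the entry at that cell from P, and reverse-bump it up through P; the value ejected from row 1 is w(i).

Step i=7: Q has 7 at row 3, column 2; remove 7 from row 3 of P and reverse-bump: 7 enters row 2 and ejects 4; 4 enters row 1 and ejects 2. So w(7) = 2. P is now [[1, 4, 6], [3, 7], [5]].
Step i=6: Q has 6 at row 3, column 1; remove 5 from row 3 of P and reverse-bump: 5 enters row 2 and ejects 3; 3 enters row 1 and ejects 1. So w(6) = 1. P is now [[3, 4, 6], [5, 7]].
Step i=5: Q has 5 at row 2, column 2; remove 7 from row 2 of P and reverse-bump: 7 enters row 1 and ejects 6. So w(5) = 6. P is now [[3, 4, 7], [5]].
Step i=4: Q has 4 at row 1, column 3; remove that cell from P, ejecting 7. So w(4) = 7. P is now [[3, 4], [5]].
Step i=3: Q has 3 at row 1, column 2; remove that cell from P, ejecting 4. So w(3) = 4. P is now [[3], [5]].
Step i=2: Q has 2 at row 2, column 1; remove 5 from row 2 of P and reverse-bump: 5 enters row 1 and ejects 3. So w(2) = 3. P is now [[5]].
Step i=1: Q has 1 at row 1, column 1; remove that cell from P, ejecting 5. So w(1) = 5. P is now [].

So w = 5 3 4 7 6 1 2.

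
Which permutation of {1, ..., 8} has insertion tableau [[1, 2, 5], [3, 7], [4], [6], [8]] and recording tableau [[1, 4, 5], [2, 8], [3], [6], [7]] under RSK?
Reverse RSK: for i = n, n-1, ..., 1, locate i in Q, remove the corresponding corner cell from P, and reverse-bump its entry up through P; the value ejected from row 1 is w(i).

So w = 8 6 1 4 7 3 2 5.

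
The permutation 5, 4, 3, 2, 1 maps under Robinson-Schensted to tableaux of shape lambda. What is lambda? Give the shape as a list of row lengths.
Row-insert each entry into an empty tableau.

After inserting 5: P = [[5]].
After inserting 4: P = [[4], [5]].
After inserting 3: P = [[3], [4], [5]].
After inserting 2: P = [[2], [3], [4], [5]].
After inserting 1: P = [[1], [2], [3], [4], [5]].

The final insertion tableau P = [[1], [2], [3], [4], [5]] has shape [1, 1, 1, 1, 1].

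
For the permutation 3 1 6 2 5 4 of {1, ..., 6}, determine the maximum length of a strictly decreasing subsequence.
3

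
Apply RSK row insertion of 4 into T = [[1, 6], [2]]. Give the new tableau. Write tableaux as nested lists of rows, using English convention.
[[1, 4], [2, 6]]

In row 1, 4 replaces 6 (the leftmost entry greater than 4); 6 is bumped to row 2. 6 is appended to row 2. The new tableau is [[1, 4], [2, 6]].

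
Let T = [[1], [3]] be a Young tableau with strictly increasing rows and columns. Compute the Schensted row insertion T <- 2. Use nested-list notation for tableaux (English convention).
2 is larger than every entry of row 1, so it is appended to row 1. The new tableau is [[1, 2], [3]].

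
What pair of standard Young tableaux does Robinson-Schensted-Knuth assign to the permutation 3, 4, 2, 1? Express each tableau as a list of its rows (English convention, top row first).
P = [[1, 4], [2], [3]], Q = [[1, 2], [3], [4]]

Insert each entry of the permutation into P by Schensted row insertion, recording in Q the position of each new cell.

Insert 3: appended to row 1. P = [[3]].
Insert 4: appended to row 1. P = [[3, 4]].
Insert 2: 2 bumps 3 from row 1; 3 starts row 2. P = [[2, 4], [3]].
Insert 1: 1 bumps 2 from row 1; 2 bumps 3 from row 2; 3 starts row 3. P = [[1, 4], [2], [3]].

So P = [[1, 4], [2], [3]], Q = [[1, 2], [3], [4]].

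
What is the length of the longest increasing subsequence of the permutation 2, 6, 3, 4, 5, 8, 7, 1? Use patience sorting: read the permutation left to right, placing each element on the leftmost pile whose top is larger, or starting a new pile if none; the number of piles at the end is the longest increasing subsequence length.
2: new pile. tops = [2]
6: new pile. tops = [2, 6]
3: onto pile 2 (replacing 6). tops = [2, 3]
4: new pile. tops = [2, 3, 4]
5: new pile. tops = [2, 3, 4, 5]
8: new pile. tops = [2, 3, 4, 5, 8]
7: onto pile 5 (replacing 8). tops = [2, 3, 4, 5, 7]
1: onto pile 1 (replacing 2). tops = [1, 3, 4, 5, 7]

5 piles, so the longest increasing subsequence has length 5.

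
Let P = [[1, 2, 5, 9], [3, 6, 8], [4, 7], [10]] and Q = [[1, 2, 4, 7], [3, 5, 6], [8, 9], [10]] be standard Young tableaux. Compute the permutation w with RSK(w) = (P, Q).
4 7 1 10 3 8 9 2 6 5

Reverse the RSK construction: for i from n down to 1, find the cell of Q containing i, remove the entry at that cell from P, and reverse-bump it up through P; the value ejected from row 1 is w(i).

Step i=10: Q has 10 at row 4, column 1; remove 10 from row 4 of P and reverse-bump: 10 enters row 3 and ejects 7; 7 enters row 2 and ejects 6; 6 enters row 1 and ejects 5. So w(10) = 5. P is now [[1, 2, 6, 9], [3, 7, 8], [4, 10]].
Step i=9: Q has 9 at row 3, column 2; remove 10 from row 3 of P and reverse-bump: 10 enters row 2 and ejects 8; 8 enters row 1 and ejects 6. So w(9) = 6. P is now [[1, 2, 8, 9], [3, 7, 10], [4]].
Step i=8: Q has 8 at row 3, column 1; remove 4 from row 3 of P and reverse-bump: 4 enters row 2 and ejects 3; 3 enters row 1 and ejects 2. So w(8) = 2. P is now [[1, 3, 8, 9], [4, 7, 10]].
Step i=7: Q has 7 at row 1, column 4; remove that cell from P, ejecting 9. So w(7) = 9. P is now [[1, 3, 8], [4, 7, 10]].
Step i=6: Q has 6 at row 2, column 3; remove 10 from row 2 of P and reverse-bump: 10 enters row 1 and ejects 8. So w(6) = 8. P is now [[1, 3, 10], [4, 7]].
Step i=5: Q has 5 at row 2, column 2; remove 7 from row 2 of P and reverse-bump: 7 enters row 1 and ejects 3. So w(5) = 3. P is now [[1, 7, 10], [4]].
Step i=4: Q has 4 at row 1, column 3; remove that cell from P, ejecting 10. So w(4) = 10. P is now [[1, 7], [4]].
Step i=3: Q has 3 at row 2, column 1; remove 4 from row 2 of P and reverse-bump: 4 enters row 1 and ejects 1. So w(3) = 1. P is now [[4, 7]].
Step i=2: Q has 2 at row 1, column 2; remove that cell from P, ejecting 7. So w(2) = 7. P is now [[4]].
Step i=1: Q has 1 at row 1, column 1; remove that cell from P, ejecting 4. So w(1) = 4. P is now [].

So w = 4 7 1 10 3 8 9 2 6 5.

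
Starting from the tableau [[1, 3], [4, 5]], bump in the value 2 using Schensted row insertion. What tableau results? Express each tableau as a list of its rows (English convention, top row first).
[[1, 2], [3, 5], [4]]

In row 1, 2 replaces 3 (the leftmost entry greater than 2); 3 is bumped to row 2. In row 2, 3 replaces 4 (the leftmost entry greater than 3); 4 is bumped to row 3. 4 starts a new row 3. The new tableau is [[1, 2], [3, 5], [4]].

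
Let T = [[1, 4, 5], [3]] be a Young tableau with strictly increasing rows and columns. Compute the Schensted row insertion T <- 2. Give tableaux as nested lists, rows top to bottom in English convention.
[[1, 2, 5], [3, 4]]

In row 1, 2 replaces 4 (the leftmost entry greater than 2); 4 is bumped to row 2. 4 is appended to row 2. The new tableau is [[1, 2, 5], [3, 4]].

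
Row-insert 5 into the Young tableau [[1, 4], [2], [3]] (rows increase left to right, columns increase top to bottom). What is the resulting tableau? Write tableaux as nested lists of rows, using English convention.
[[1, 4, 5], [2], [3]]

5 is larger than every entry of row 1, so it is appended to row 1. The new tableau is [[1, 4, 5], [2], [3]].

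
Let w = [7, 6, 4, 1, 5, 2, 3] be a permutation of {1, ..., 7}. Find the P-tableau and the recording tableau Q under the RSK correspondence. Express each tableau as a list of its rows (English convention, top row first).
Insert each entry of the permutation into P by Schensted row insertion, recording in Q the position of each new cell.

Insert 7: appended to row 1. P = [[7]], Q = [[1]].
Insert 6: 6 bumps 7 from row 1; 7 starts row 2. P = [[6], [7]], Q = [[1], [2]].
Insert 4: 4 bumps 6 from row 1; 6 bumps 7 from row 2; 7 starts row 3. P = [[4], [6], [7]], Q = [[1], [2], [3]].
Insert 1: 1 bumps 4 from row 1; 4 bumps 6 from row 2; 6 bumps 7 from row 3; 7 starts row 4. P = [[1], [4], [6], [7]], Q = [[1], [2], [3], [4]].
Insert 5: appended to row 1. P = [[1, 5], [4], [6], [7]], Q = [[1, 5], [2], [3], [4]].
Insert 2: 2 bumps 5 from row 1; 5 appends to row 2. P = [[1, 2], [4, 5], [6], [7]], Q = [[1, 5], [2, 6], [3], [4]].
Insert 3: appended to row 1. P = [[1, 2, 3], [4, 5], [6], [7]], Q = [[1, 5, 7], [2, 6], [3], [4]].

So P = [[1, 2, 3], [4, 5], [6], [7]], Q = [[1, 5, 7], [2, 6], [3], [4]].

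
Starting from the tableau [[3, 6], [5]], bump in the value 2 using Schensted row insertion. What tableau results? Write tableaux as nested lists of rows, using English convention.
In row 1, 2 replaces 3 (the leftmost entry greater than 2); 3 is bumped to row 2. In row 2, 3 replaces 5 (the leftmost entry greater than 3); 5 is bumped to row 3. 5 starts a new row 3. The new tableau is [[2, 6], [3], [5]].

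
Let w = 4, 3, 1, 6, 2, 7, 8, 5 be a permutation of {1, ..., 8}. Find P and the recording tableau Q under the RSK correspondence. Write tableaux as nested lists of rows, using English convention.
P = [[1, 2, 5, 8], [3, 6, 7], [4]], Q = [[1, 4, 6, 7], [2, 5, 8], [3]]

Insert each entry of the permutation into P by Schensted row insertion, recording in Q the position of each new cell.

Insert 4: appended to row 1. P = [[4]], Q = [[1]].
Insert 3: 3 bumps 4 from row 1; 4 starts row 2. P = [[3], [4]], Q = [[1], [2]].
Insert 1: 1 bumps 3 from row 1; 3 bumps 4 from row 2; 4 starts row 3. P = [[1], [3], [4]], Q = [[1], [2], [3]].
Insert 6: appended to row 1. P = [[1, 6], [3], [4]], Q = [[1, 4], [2], [3]].
Insert 2: 2 bumps 6 from row 1; 6 appends to row 2. P = [[1, 2], [3, 6], [4]], Q = [[1, 4], [2, 5], [3]].
Insert 7: appended to row 1. P = [[1, 2, 7], [3, 6], [4]], Q = [[1, 4, 6], [2, 5], [3]].
Insert 8: appended to row 1. P = [[1, 2, 7, 8], [3, 6], [4]], Q = [[1, 4, 6, 7], [2, 5], [3]].
Insert 5: 5 bumps 7 from row 1; 7 appends to row 2. P = [[1, 2, 5, 8], [3, 6, 7], [4]], Q = [[1, 4, 6, 7], [2, 5, 8], [3]].

So P = [[1, 2, 5, 8], [3, 6, 7], [4]], Q = [[1, 4, 6, 7], [2, 5, 8], [3]].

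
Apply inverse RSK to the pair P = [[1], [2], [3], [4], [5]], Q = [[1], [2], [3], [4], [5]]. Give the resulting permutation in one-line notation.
Reverse the RSK construction: for i from n down to 1, find the cell of Q containing i, remove the entry at that cell from P, and reverse-bump it up through P; the value ejected from row 1 is w(i).

Step i=5: Q has 5 at row 5, column 1; remove 5 from row 5 of P and reverse-bump: 5 enters row 4 and ejects 4; 4 enters row 3 and ejects 3; 3 enters row 2 and ejects 2; 2 enters row 1 and ejects 1. So w(5) = 1. P is now [[2], [3], [4], [5]].
Step i=4: Q has 4 at row 4, column 1; remove 5 from row 4 of P and reverse-bump: 5 enters row 3 and ejects 4; 4 enters row 2 and ejects 3; 3 enters row 1 and ejects 2. So w(4) = 2. P is now [[3], [4], [5]].
Step i=3: Q has 3 at row 3, column 1; remove 5 from row 3 of P and reverse-bump: 5 enters row 2 and ejects 4; 4 enters row 1 and ejects 3. So w(3) = 3. P is now [[4], [5]].
Step i=2: Q has 2 at row 2, column 1; remove 5 from row 2 of P and reverse-bump: 5 enters row 1 and ejects 4. So w(2) = 4. P is now [[5]].
Step i=1: Q has 1 at row 1, column 1; remove that cell from P, ejecting 5. So w(1) = 5. P is now [].

So w = 5 4 3 2 1.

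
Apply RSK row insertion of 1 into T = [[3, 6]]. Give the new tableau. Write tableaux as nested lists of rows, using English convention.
In row 1, 1 replaces 3 (the leftmost entry greater than 1); 3 is bumped to row 2. 3 starts a new row 2. The new tableau is [[1, 6], [3]].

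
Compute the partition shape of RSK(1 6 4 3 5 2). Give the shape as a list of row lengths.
[3, 1, 1, 1]

Row-insert each entry into an empty tableau.

After inserting 1: P = [[1]].
After inserting 6: P = [[1, 6]].
After inserting 4: P = [[1, 4], [6]].
After inserting 3: P = [[1, 3], [4], [6]].
After inserting 5: P = [[1, 3, 5], [4], [6]].
After inserting 2: P = [[1, 2, 5], [3], [4], [6]].

The final insertion tableau P = [[1, 2, 5], [3], [4], [6]] has shape [3, 1, 1, 1].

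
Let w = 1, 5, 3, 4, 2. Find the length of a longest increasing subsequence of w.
3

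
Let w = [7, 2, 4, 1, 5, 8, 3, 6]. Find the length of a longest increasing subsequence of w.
4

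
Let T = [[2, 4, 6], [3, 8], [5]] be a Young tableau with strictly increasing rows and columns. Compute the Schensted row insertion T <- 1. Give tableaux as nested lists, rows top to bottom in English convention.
[[1, 4, 6], [2, 8], [3], [5]]

In row 1, 1 replaces 2 (the leftmost entry greater than 1); 2 is bumped to row 2. In row 2, 2 replaces 3 (the leftmost entry greater than 2); 3 is bumped to row 3. In row 3, 3 replaces 5 (the leftmost entry greater than 3); 5 is bumped to row 4. 5 starts a new row 4. The new tableau is [[1, 4, 6], [2, 8], [3], [5]].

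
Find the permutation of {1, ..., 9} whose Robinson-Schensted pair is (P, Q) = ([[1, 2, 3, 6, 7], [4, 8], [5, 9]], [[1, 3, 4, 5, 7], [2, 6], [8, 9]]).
5 1 2 4 9 6 8 3 7

Reverse the RSK construction: for i from n down to 1, find the cell of Q containing i, remove the entry at that cell from P, and reverse-bump it up through P; the value ejected from row 1 is w(i).

Step i=9: Q has 9 at row 3, column 2; remove 9 from row 3 of P and reverse-bump: 9 enters row 2 and ejects 8; 8 enters row 1 and ejects 7. So w(9) = 7. P is now [[1, 2, 3, 6, 8], [4, 9], [5]].
Step i=8: Q has 8 at row 3, column 1; remove 5 from row 3 of P and reverse-bump: 5 enters row 2 and ejects 4; 4 enters row 1 and ejects 3. So w(8) = 3. P is now [[1, 2, 4, 6, 8], [5, 9]].
Step i=7: Q has 7 at row 1, column 5; remove that cell from P, ejecting 8. So w(7) = 8. P is now [[1, 2, 4, 6], [5, 9]].
Step i=6: Q has 6 at row 2, column 2; remove 9 from row 2 of P and reverse-bump: 9 enters row 1 and ejects 6. So w(6) = 6. P is now [[1, 2, 4, 9], [5]].
Step i=5: Q has 5 at row 1, column 4; remove that cell from P, ejecting 9. So w(5) = 9. P is now [[1, 2, 4], [5]].
Step i=4: Q has 4 at row 1, column 3; remove that cell from P, ejecting 4. So w(4) = 4. P is now [[1, 2], [5]].
Step i=3: Q has 3 at row 1, column 2; remove that cell from P, ejecting 2. So w(3) = 2. P is now [[1], [5]].
Step i=2: Q has 2 at row 2, column 1; remove 5 from row 2 of P and reverse-bump: 5 enters row 1 and ejects 1. So w(2) = 1. P is now [[5]].
Step i=1: Q has 1 at row 1, column 1; remove that cell from P, ejecting 5. So w(1) = 5. P is now [].

So w = 5 1 2 4 9 6 8 3 7.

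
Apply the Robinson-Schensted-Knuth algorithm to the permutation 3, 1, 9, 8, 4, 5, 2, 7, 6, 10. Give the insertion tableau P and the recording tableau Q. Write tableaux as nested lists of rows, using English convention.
P = [[1, 2, 5, 6, 10], [3, 4, 7], [8], [9]], Q = [[1, 3, 6, 8, 10], [2, 4, 9], [5], [7]]

Insert each entry of the permutation into P by Schensted row insertion, recording in Q the position of each new cell.

Insert 3: appended to row 1. P = [[3]], Q = [[1]].
Insert 1: 1 bumps 3 from row 1; 3 starts row 2. P = [[1], [3]], Q = [[1], [2]].
Insert 9: appended to row 1. P = [[1, 9], [3]], Q = [[1, 3], [2]].
Insert 8: 8 bumps 9 from row 1; 9 appends to row 2. P = [[1, 8], [3, 9]], Q = [[1, 3], [2, 4]].
Insert 4: 4 bumps 8 from row 1; 8 bumps 9 from row 2; 9 starts row 3. P = [[1, 4], [3, 8], [9]], Q = [[1, 3], [2, 4], [5]].
Insert 5: appended to row 1. P = [[1, 4, 5], [3, 8], [9]], Q = [[1, 3, 6], [2, 4], [5]].
Insert 2: 2 bumps 4 from row 1; 4 bumps 8 from row 2; 8 bumps 9 from row 3; 9 starts row 4. P = [[1, 2, 5], [3, 4], [8], [9]], Q = [[1, 3, 6], [2, 4], [5], [7]].
Insert 7: appended to row 1. P = [[1, 2, 5, 7], [3, 4], [8], [9]], Q = [[1, 3, 6, 8], [2, 4], [5], [7]].
Insert 6: 6 bumps 7 from row 1; 7 appends to row 2. P = [[1, 2, 5, 6], [3, 4, 7], [8], [9]], Q = [[1, 3, 6, 8], [2, 4, 9], [5], [7]].
Insert 10: appended to row 1. P = [[1, 2, 5, 6, 10], [3, 4, 7], [8], [9]], Q = [[1, 3, 6, 8, 10], [2, 4, 9], [5], [7]].

So P = [[1, 2, 5, 6, 10], [3, 4, 7], [8], [9]], Q = [[1, 3, 6, 8, 10], [2, 4, 9], [5], [7]].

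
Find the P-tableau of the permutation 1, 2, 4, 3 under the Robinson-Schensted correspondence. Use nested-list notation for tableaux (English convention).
After inserting 1: P = [[1]].
After inserting 2: P = [[1, 2]].
After inserting 4: P = [[1, 2, 4]].
After inserting 3: P = [[1, 2, 3], [4]].

So P = [[1, 2, 3], [4]].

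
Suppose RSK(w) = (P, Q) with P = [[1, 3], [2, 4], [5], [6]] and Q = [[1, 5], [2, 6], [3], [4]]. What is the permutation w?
Reverse the RSK construction: for i from n down to 1, find the cell of Q containing i, remove the entry at that cell from P, and reverse-bump it up through P; the value ejected from row 1 is w(i).

Step i=6: Q has 6 at row 2, column 2; remove 4 from row 2 of P and reverse-bump: 4 enters row 1 and ejects 3. So w(6) = 3. P is now [[1, 4], [2], [5], [6]].
Step i=5: Q has 5 at row 1, column 2; remove that cell from P, ejecting 4. So w(5) = 4. P is now [[1], [2], [5], [6]].
Step i=4: Q has 4 at row 4, column 1; remove 6 from row 4 of P and reverse-bump: 6 enters row 3 and ejects 5; 5 enters row 2 and ejects 2; 2 enters row 1 and ejects 1. So w(4) = 1. P is now [[2], [5], [6]].
Step i=3: Q has 3 at row 3, column 1; remove 6 from row 3 of P and reverse-bump: 6 enters row 2 and ejects 5; 5 enters row 1 and ejects 2. So w(3) = 2. P is now [[5], [6]].
Step i=2: Q has 2 at row 2, column 1; remove 6 from row 2 of P and reverse-bump: 6 enters row 1 and ejects 5. So w(2) = 5. P is now [[6]].
Step i=1: Q has 1 at row 1, column 1; remove that cell from P, ejecting 6. So w(1) = 6. P is now [].

So w = 6 5 2 1 4 3.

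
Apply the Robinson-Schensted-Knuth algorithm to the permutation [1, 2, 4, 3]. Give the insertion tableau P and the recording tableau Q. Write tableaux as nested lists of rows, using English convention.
P = [[1, 2, 3], [4]], Q = [[1, 2, 3], [4]]

Insert each entry of the permutation into P by Schensted row insertion, recording in Q the position of each new cell.

Insert 1: appended to row 1. P = [[1]].
Insert 2: appended to row 1. P = [[1, 2]].
Insert 4: appended to row 1. P = [[1, 2, 4]].
Insert 3: 3 bumps 4 from row 1; 4 starts row 2. P = [[1, 2, 3], [4]].

So P = [[1, 2, 3], [4]], Q = [[1, 2, 3], [4]].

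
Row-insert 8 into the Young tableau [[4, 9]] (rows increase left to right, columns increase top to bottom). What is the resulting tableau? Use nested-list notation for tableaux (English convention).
[[4, 8], [9]]

In row 1, 8 replaces 9 (the leftmost entry greater than 8); 9 is bumped to row 2. 9 starts a new row 2. The new tableau is [[4, 8], [9]].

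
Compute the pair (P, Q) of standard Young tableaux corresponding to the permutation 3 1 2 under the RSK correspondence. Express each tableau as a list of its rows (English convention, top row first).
P = [[1, 2], [3]], Q = [[1, 3], [2]]

Insert each entry of the permutation into P by Schensted row insertion, recording in Q the position of each new cell.

Insert 3: appended to row 1. P = [[3]], Q = [[1]].
Insert 1: 1 bumps 3 from row 1; 3 starts row 2. P = [[1], [3]], Q = [[1], [2]].
Insert 2: appended to row 1. P = [[1, 2], [3]], Q = [[1, 3], [2]].

So P = [[1, 2], [3]], Q = [[1, 3], [2]].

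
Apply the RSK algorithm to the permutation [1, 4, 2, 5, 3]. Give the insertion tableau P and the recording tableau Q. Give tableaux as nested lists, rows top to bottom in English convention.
Insert each entry of the permutation into P by Schensted row insertion, recording in Q the position of each new cell.

After inserting 1: P = [[1]].
After inserting 4: P = [[1, 4]].
After inserting 2: P = [[1, 2], [4]].
After inserting 5: P = [[1, 2, 5], [4]].
After inserting 3: P = [[1, 2, 3], [4, 5]].

So P = [[1, 2, 3], [4, 5]], Q = [[1, 2, 4], [3, 5]].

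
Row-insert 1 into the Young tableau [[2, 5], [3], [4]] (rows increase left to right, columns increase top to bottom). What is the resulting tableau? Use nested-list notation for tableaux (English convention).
[[1, 5], [2], [3], [4]]

In row 1, 1 replaces 2 (the leftmost entry greater than 1); 2 is bumped to row 2. In row 2, 2 replaces 3 (the leftmost entry greater than 2); 3 is bumped to row 3. In row 3, 3 replaces 4 (the leftmost entry greater than 3); 4 is bumped to row 4. 4 starts a new row 4. The new tableau is [[1, 5], [2], [3], [4]].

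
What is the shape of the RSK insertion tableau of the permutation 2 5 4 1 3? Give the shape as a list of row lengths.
[2, 2, 1]

Row-insert each entry into an empty tableau.

After inserting 2: P = [[2]].
After inserting 5: P = [[2, 5]].
After inserting 4: P = [[2, 4], [5]].
After inserting 1: P = [[1, 4], [2], [5]].
After inserting 3: P = [[1, 3], [2, 4], [5]].

The final insertion tableau P = [[1, 3], [2, 4], [5]] has shape [2, 2, 1].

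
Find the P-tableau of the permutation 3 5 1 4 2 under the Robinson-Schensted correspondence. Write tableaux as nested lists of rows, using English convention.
After inserting 3: P = [[3]].
After inserting 5: P = [[3, 5]].
After inserting 1: P = [[1, 5], [3]].
After inserting 4: P = [[1, 4], [3, 5]].
After inserting 2: P = [[1, 2], [3, 4], [5]].

So P = [[1, 2], [3, 4], [5]].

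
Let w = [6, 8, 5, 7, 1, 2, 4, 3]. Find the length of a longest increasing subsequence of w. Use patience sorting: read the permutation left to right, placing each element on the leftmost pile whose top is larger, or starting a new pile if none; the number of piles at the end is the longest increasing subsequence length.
6: new pile. tops = [6]
8: new pile. tops = [6, 8]
5: onto pile 1 (replacing 6). tops = [5, 8]
7: onto pile 2 (replacing 8). tops = [5, 7]
1: onto pile 1 (replacing 5). tops = [1, 7]
2: onto pile 2 (replacing 7). tops = [1, 2]
4: new pile. tops = [1, 2, 4]
3: onto pile 3 (replacing 4). tops = [1, 2, 3]

3 piles, so the longest increasing subsequence has length 3.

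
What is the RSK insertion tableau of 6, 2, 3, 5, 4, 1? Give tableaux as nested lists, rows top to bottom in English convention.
P = [[1, 3, 4], [2], [5], [6]]

Insert 6: appended to row 1. P = [[6]].
Insert 2: 2 bumps 6 from row 1; 6 starts row 2. P = [[2], [6]].
Insert 3: appended to row 1. P = [[2, 3], [6]].
Insert 5: appended to row 1. P = [[2, 3, 5], [6]].
Insert 4: 4 bumps 5 from row 1; 5 bumps 6 from row 2; 6 starts row 3. P = [[2, 3, 4], [5], [6]].
Insert 1: 1 bumps 2 from row 1; 2 bumps 5 from row 2; 5 bumps 6 from row 3; 6 starts row 4. P = [[1, 3, 4], [2], [5], [6]].

So P = [[1, 3, 4], [2], [5], [6]].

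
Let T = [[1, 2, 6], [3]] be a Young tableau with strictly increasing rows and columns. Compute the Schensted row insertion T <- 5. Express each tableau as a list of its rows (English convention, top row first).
In row 1, 5 replaces 6 (the leftmost entry greater than 5); 6 is bumped to row 2. 6 is appended to row 2. The new tableau is [[1, 2, 5], [3, 6]].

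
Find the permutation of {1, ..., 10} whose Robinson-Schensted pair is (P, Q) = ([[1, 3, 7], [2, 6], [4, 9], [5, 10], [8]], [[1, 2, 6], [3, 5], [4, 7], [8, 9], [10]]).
Reverse the RSK construction: for i from n down to 1, find the cell of Q containing i, remove the entry at that cell from P, and reverse-bump it up through P; the value ejected from row 1 is w(i).

Step i=10: Q has 10 at row 5, column 1; remove 8 from row 5 of P and reverse-bump: 8 enters row 4 and ejects 5; 5 enters row 3 and ejects 4; 4 enters row 2 and ejects 2; 2 enters row 1 and ejects 1. So w(10) = 1. P is now [[2, 3, 7], [4, 6], [5, 9], [8, 10]].
Step i=9: Q has 9 at row 4, column 2; remove 10 from row 4 of P and reverse-bump: 10 enters row 3 and ejects 9; 9 enters row 2 and ejects 6; 6 enters row 1 and ejects 3. So w(9) = 3. P is now [[2, 6, 7], [4, 9], [5, 10], [8]].
Step i=8: Q has 8 at row 4, column 1; remove 8 from row 4 of P and reverse-bump: 8 enters row 3 and ejects 5; 5 enters row 2 and ejects 4; 4 enters row 1 and ejects 2. So w(8) = 2. P is now [[4, 6, 7], [5, 9], [8, 10]].
Step i=7: Q has 7 at row 3, column 2; remove 10 from row 3 of P and reverse-bump: 10 enters row 2 and ejects 9; 9 enters row 1 and ejects 7. So w(7) = 7. P is now [[4, 6, 9], [5, 10], [8]].
Step i=6: Q has 6 at row 1, column 3; remove that cell from P, ejecting 9. So w(6) = 9. P is now [[4, 6], [5, 10], [8]].
Step i=5: Q has 5 at row 2, column 2; remove 10 from row 2 of P and reverse-bump: 10 enters row 1 and ejects 6. So w(5) = 6. P is now [[4, 10], [5], [8]].
Step i=4: Q has 4 at row 3, column 1; remove 8 from row 3 of P and reverse-bump: 8 enters row 2 and ejects 5; 5 enters row 1 and ejects 4. So w(4) = 4. P is now [[5, 10], [8]].
Step i=3: Q has 3 at row 2, column 1; remove 8 from row 2 of P and reverse-bump: 8 enters row 1 and ejects 5. So w(3) = 5. P is now [[8, 10]].
Step i=2: Q has 2 at row 1, column 2; remove that cell from P, ejecting 10. So w(2) = 10. P is now [[8]].
Step i=1: Q has 1 at row 1, column 1; remove that cell from P, ejecting 8. So w(1) = 8. P is now [].

So w = 8 10 5 4 6 9 7 2 3 1.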